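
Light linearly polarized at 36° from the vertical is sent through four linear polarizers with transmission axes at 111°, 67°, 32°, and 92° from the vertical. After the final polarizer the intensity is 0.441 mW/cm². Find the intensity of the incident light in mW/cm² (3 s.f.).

I₀ ≈ 75.8 mW/cm²

I₁ = I₀ cos²(111° − 36°) = I₀ cos²(75°) = 0.06699 I₀.
I₂ = I₁ cos²(67° − 111°) = 0.06699 I₀ · cos²(44°) = 0.03466 I₀.
I₃ = I₂ cos²(32° − 67°) = 0.03466 I₀ · cos²(35°) = 0.02326 I₀.
I₄ = I₃ cos²(92° − 32°) = 0.02326 I₀ · cos²(60°) = 0.005815 I₀.
So 0.441 mW/cm² = 0.005815 I₀, giving I₀ = 0.441/0.005815 = 75.84 mW/cm².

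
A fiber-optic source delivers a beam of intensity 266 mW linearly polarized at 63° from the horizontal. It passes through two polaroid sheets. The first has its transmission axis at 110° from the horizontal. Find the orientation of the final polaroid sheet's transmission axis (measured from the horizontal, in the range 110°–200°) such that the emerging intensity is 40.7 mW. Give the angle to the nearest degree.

θ ≈ 165°

I₁ = I₀ cos²(110° − 63°) = I₀ cos²(47°) = 0.4651 I₀.
Target fraction: 40.7 / 266 mW = 0.153 of I₀.
Need I₂/I₀ = 0.153, so cos²(θ − 110°) = 0.153 / 0.4651 = 0.329.
θ − 110° = arccos(√0.329) = 55.0°, giving θ ≈ 110 + 55.0 = 165.0°.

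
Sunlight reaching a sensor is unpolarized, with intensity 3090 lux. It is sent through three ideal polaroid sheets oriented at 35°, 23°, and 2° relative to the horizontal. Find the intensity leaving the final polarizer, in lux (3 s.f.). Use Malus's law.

I ≈ 1290 lux

Unpolarized light through the first polarizer → I₁ = 3090 lux/2 = 1545 lux, polarized at 35°.
I₂ = I₁ · cos²(12°) = 1545 · 0.9568 = 1478 lux.
I₃ = I₂ · cos²(21°) = 1478 · 0.8716 = 1288 lux.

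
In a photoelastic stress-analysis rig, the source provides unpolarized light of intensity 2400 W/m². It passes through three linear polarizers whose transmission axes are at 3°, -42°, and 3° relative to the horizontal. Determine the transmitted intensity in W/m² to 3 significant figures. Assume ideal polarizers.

I ≈ 300 W/m²

Unpolarized light through the first polarizer → I₁ = 2400 W/m²/2 = 1200 W/m², polarized at 3°.
I₂ = I₁ · cos²(45°) = 1200 · 0.5 = 600 W/m².
I₃ = I₂ · cos²(45°) = 600 · 0.5 = 300 W/m².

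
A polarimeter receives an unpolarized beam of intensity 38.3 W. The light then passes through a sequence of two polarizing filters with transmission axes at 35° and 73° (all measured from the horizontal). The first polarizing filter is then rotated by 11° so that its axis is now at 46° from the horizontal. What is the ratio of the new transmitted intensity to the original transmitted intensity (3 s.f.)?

I_new/I_old ≈ 1.28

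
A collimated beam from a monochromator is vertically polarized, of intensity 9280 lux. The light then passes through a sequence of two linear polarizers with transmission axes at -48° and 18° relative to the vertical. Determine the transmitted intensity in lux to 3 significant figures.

I₁ = 9280 lux · cos²(48°) = 4155 lux.
I₂ = I₁ · cos²(66°) = 4155 · 0.1654 = 687.4 lux.

I ≈ 687 lux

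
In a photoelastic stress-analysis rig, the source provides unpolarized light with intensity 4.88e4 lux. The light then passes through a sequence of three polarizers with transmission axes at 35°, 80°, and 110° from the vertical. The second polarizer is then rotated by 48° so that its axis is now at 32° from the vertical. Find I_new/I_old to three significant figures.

I_new/I_old ≈ 0.115

Before rotation:
Unpolarized light through the first polarizer → I₁ = ½ I₀, now polarized at 35°.
I₂ = I₁ cos²(80° − 35°) = 0.5 I₀ · cos²(45°) = 0.25 I₀.
I₃ = I₂ cos²(110° − 80°) = 0.25 I₀ · cos²(30°) = 0.1875 I₀.
After rotation:
Unpolarized light through the first polarizer → I₁ = ½ I₀, now polarized at 35°.
I₂ = I₁ cos²(32° − 35°) = 0.5 I₀ · cos²(3°) = 0.4986 I₀.
I₃ = I₂ cos²(110° − 32°) = 0.4986 I₀ · cos²(78°) = 0.02155 I₀.
Ratio = 0.02155 / 0.1875 = 0.115.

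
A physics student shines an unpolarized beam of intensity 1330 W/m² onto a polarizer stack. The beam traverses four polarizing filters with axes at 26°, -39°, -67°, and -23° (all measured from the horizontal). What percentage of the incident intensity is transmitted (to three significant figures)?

Unpolarized light through the first polarizer → I₁ = 1330 W/m²/2 = 665 W/m², polarized at 26°.
I₂ = I₁ · cos²(65°) = 665 · 0.1786 = 118.8 W/m².
I₃ = I₂ · cos²(28°) = 118.8 · 0.7796 = 92.6 W/m².
I₄ = I₃ · cos²(44°) = 92.6 · 0.5174 = 47.91 W/m².
That is 3.603% of the incident intensity.

≈ 3.60%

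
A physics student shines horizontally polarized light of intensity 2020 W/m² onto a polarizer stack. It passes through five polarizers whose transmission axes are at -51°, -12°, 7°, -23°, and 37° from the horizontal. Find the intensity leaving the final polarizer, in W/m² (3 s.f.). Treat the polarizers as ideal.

I ≈ 81.0 W/m²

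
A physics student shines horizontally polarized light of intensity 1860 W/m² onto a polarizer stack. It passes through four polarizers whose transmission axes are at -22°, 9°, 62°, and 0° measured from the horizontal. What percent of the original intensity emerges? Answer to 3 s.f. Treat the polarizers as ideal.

≈ 5.04%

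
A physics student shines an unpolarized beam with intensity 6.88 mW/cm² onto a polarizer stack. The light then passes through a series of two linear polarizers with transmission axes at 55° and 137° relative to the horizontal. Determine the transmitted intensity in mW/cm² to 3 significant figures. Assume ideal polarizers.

Unpolarized light through the first polarizer → I₁ = 6.88 mW/cm²/2 = 3.44 mW/cm², polarized at 55°.
I₂ = I₁ · cos²(82°) = 3.44 · 0.01937 = 0.06663 mW/cm².

I ≈ 0.0666 mW/cm²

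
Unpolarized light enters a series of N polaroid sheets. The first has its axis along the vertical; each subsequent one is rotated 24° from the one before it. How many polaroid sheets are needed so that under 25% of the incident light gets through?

N = 5

First polarizer halves the unpolarized light: factor 1/2.
Each further stage multiplies by cos²(24°) = 0.8346.
After N polarizers: T = 0.5·0.8346^(N−1). Require T < 0.25 ⇒ N−1 > ln(0.25/0.5)/ln(0.8346) = 3.83, so N−1 ≥ 4 and N = 5.
Check: N=5 gives T = 0.2426 < 0.25; N=4 gives T = 0.2906.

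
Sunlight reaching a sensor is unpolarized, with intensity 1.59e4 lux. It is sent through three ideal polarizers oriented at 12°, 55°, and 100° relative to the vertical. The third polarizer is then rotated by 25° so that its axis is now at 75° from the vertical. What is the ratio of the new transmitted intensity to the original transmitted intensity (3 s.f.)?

I_new/I_old ≈ 1.77

Before rotation:
Unpolarized light through the first polarizer → I₁ = ½ I₀, now polarized at 12°.
I₂ = I₁ cos²(55° − 12°) = 0.5 I₀ · cos²(43°) = 0.2674 I₀.
I₃ = I₂ cos²(100° − 55°) = 0.2674 I₀ · cos²(45°) = 0.1337 I₀.
After rotation:
Unpolarized light through the first polarizer → I₁ = ½ I₀, now polarized at 12°.
I₂ = I₁ cos²(55° − 12°) = 0.5 I₀ · cos²(43°) = 0.2674 I₀.
I₃ = I₂ cos²(75° − 55°) = 0.2674 I₀ · cos²(20°) = 0.2362 I₀.
Ratio = 0.2362 / 0.1337 = 1.766.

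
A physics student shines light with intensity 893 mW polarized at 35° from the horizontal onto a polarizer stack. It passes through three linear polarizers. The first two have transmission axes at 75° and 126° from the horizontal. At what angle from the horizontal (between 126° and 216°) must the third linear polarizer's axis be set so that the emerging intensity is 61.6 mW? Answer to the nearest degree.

I₁ = I₀ cos²(75° − 35°) = I₀ cos²(40°) = 0.5868 I₀.
I₂ = I₁ cos²(126° − 75°) = 0.5868 I₀ · cos²(51°) = 0.2324 I₀.
Target fraction: 61.6 / 893 mW = 0.06898 of I₀.
Need I₃/I₀ = 0.06898, so cos²(θ − 126°) = 0.06898 / 0.2324 = 0.2968.
θ − 126° = arccos(√0.2968) = 57.0°, giving θ ≈ 126 + 57.0 = 183.0°.

θ ≈ 183°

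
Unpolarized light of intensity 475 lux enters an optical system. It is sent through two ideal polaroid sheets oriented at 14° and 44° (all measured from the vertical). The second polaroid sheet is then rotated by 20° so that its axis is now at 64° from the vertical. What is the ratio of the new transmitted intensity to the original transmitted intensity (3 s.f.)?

I_new/I_old ≈ 0.551

Before rotation:
Unpolarized light through the first polarizer → I₁ = ½ I₀, now polarized at 14°.
I₂ = I₁ cos²(44° − 14°) = 0.5 I₀ · cos²(30°) = 0.375 I₀.
After rotation:
Unpolarized light through the first polarizer → I₁ = ½ I₀, now polarized at 14°.
I₂ = I₁ cos²(64° − 14°) = 0.5 I₀ · cos²(50°) = 0.2066 I₀.
Ratio = 0.2066 / 0.375 = 0.5509.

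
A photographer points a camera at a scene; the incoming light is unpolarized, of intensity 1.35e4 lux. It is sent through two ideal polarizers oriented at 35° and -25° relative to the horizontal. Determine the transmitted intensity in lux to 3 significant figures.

I ≈ 1690 lux

Unpolarized light through the first polarizer → I₁ = 1.35e4 lux/2 = 6750 lux, polarized at 35°.
I₂ = I₁ · cos²(60°) = 6750 · 0.25 = 1688 lux.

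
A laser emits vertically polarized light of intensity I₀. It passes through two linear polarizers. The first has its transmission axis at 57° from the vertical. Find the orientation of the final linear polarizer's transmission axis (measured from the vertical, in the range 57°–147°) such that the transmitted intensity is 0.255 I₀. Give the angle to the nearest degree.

θ ≈ 79°

I₁ = I₀ cos²(57° − 0°) = I₀ cos²(57°) = 0.2966 I₀.
Need I₂/I₀ = 0.255, so cos²(θ − 57°) = 0.255 / 0.2966 = 0.8597.
θ − 57° = arccos(√0.8597) = 22.0°, giving θ ≈ 57 + 22.0 = 79.0°.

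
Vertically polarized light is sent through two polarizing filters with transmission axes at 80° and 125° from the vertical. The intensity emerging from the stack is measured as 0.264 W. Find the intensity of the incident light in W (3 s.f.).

By Malus's law, I₁ = I₀ cos²(80° − 0°) = I₀ cos²(80°) = 0.03015 I₀.
I₂ = I₁ cos²(125° − 80°) = 0.03015 I₀ · cos²(45°) = 0.01508 I₀.
So 0.264 W = 0.01508 I₀, giving I₀ = 0.264/0.01508 = 17.51 W.

I₀ ≈ 17.5 W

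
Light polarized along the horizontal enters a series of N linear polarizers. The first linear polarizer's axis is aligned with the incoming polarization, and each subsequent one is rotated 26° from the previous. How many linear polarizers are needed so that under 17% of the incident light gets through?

N = 10

First polarizer is aligned with the polarization: full transmission.
Each further stage multiplies by cos²(26°) = 0.8078.
After N polarizers: T = 0.8078^(N−1). Require T < 0.17 ⇒ N−1 > ln(0.17)/ln(0.8078) = 8.30, so N−1 ≥ 9 and N = 10.
Check: N=10 gives T = 0.1465 < 0.17; N=9 gives T = 0.1814.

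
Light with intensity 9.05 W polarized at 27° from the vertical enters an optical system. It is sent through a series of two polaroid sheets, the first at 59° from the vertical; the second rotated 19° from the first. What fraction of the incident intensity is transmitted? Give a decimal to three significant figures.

I/I₀ ≈ 0.643

I₁ = 9.05 W · cos²(32°) = 6.509 W.
I₂ = I₁ · cos²(19°) = 6.509 · 0.894 = 5.819 W.
Transmitted fraction = 0.643.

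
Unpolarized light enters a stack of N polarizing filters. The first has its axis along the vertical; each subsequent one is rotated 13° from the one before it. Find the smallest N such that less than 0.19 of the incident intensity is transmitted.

First polarizer halves the unpolarized light: factor 1/2.
Each further stage multiplies by cos²(13°) = 0.9494.
After N polarizers: T = 0.5·0.9494^(N−1). Require T < 0.19 ⇒ N−1 > ln(0.19/0.5)/ln(0.9494) = 18.63, so N−1 ≥ 19 and N = 20.
Check: N=20 gives T = 0.1864 < 0.19; N=19 gives T = 0.1964.

N = 20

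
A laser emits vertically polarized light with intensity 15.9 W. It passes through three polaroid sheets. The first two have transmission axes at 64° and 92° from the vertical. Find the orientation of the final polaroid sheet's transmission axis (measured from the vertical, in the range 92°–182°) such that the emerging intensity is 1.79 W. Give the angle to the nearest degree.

θ ≈ 122°

By Malus's law, I₁ = I₀ cos²(64° − 0°) = I₀ cos²(64°) = 0.1922 I₀.
I₂ = I₁ cos²(92° − 64°) = 0.1922 I₀ · cos²(28°) = 0.1498 I₀.
Target fraction: 1.79 / 15.9 W = 0.1126 of I₀.
Need I₃/I₀ = 0.1126, so cos²(θ − 92°) = 0.1126 / 0.1498 = 0.7515.
θ − 92° = arccos(√0.7515) = 29.9°, giving θ ≈ 92 + 29.9 = 121.9°.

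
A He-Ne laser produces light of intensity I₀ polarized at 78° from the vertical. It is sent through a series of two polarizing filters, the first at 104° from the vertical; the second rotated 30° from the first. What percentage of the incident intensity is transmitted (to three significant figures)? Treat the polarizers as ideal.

I₁ = I₀ cos²(104° − 78°) = I₀ cos²(26°) = 0.8078 I₀.
I₂ = I₁ cos²(30°) = 0.8078 · 0.75 I₀ = 0.6059 I₀.
That is 60.59% of the incident intensity.

≈ 60.6%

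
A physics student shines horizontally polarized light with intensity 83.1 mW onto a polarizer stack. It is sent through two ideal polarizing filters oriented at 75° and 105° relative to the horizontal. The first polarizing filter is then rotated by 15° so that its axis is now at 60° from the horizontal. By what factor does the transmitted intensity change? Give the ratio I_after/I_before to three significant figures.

I_new/I_old ≈ 2.49

Before rotation:
By Malus's law, I₁ = I₀ cos²(75° − 0°) = I₀ cos²(75°) = 0.06699 I₀.
I₂ = I₁ cos²(105° − 75°) = 0.06699 I₀ · cos²(30°) = 0.05024 I₀.
After rotation:
I₁ = I₀ cos²(60° − 0°) = I₀ cos²(60°) = 0.25 I₀.
I₂ = I₁ cos²(105° − 60°) = 0.25 I₀ · cos²(45°) = 0.125 I₀.
Ratio = 0.125 / 0.05024 = 2.488.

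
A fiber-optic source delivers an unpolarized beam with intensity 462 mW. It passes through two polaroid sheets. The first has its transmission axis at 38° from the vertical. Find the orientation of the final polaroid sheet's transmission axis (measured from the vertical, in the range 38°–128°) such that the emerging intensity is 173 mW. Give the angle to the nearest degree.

θ ≈ 68°

Unpolarized light through the first polarizer → I₁ = ½ I₀, now polarized at 38°.
Target fraction: 173 / 462 mW = 0.3745 of I₀.
Need I₂/I₀ = 0.3745, so cos²(θ − 38°) = 0.3745 / 0.5 = 0.7489.
θ − 38° = arccos(√0.7489) = 30.1°, giving θ ≈ 38 + 30.1 = 68.1°.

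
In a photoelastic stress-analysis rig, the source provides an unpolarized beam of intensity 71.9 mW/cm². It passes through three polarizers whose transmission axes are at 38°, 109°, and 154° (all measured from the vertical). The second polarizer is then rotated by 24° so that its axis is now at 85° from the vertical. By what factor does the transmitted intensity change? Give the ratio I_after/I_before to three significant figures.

Before rotation:
Unpolarized light through the first polarizer → I₁ = ½ I₀, now polarized at 38°.
I₂ = I₁ cos²(109° − 38°) = 0.5 I₀ · cos²(71°) = 0.053 I₀.
I₃ = I₂ cos²(154° − 109°) = 0.053 I₀ · cos²(45°) = 0.0265 I₀.
After rotation:
Unpolarized light through the first polarizer → I₁ = ½ I₀, now polarized at 38°.
I₂ = I₁ cos²(85° − 38°) = 0.5 I₀ · cos²(47°) = 0.2326 I₀.
I₃ = I₂ cos²(154° − 85°) = 0.2326 I₀ · cos²(69°) = 0.02987 I₀.
Ratio = 0.02987 / 0.0265 = 1.127.

I_new/I_old ≈ 1.13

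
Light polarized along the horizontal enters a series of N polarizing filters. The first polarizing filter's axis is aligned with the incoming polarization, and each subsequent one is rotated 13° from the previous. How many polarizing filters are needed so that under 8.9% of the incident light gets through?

First polarizer is aligned with the polarization: full transmission.
Each further stage multiplies by cos²(13°) = 0.9494.
After N polarizers: T = 0.9494^(N−1). Require T < 0.089 ⇒ N−1 > ln(0.089)/ln(0.9494) = 46.59, so N−1 ≥ 47 and N = 48.
Check: N=48 gives T = 0.08711 < 0.089; N=47 gives T = 0.09175.

N = 48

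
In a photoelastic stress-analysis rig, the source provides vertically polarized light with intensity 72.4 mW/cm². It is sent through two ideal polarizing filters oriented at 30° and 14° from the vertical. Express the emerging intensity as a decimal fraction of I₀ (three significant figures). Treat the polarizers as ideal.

I/I₀ ≈ 0.693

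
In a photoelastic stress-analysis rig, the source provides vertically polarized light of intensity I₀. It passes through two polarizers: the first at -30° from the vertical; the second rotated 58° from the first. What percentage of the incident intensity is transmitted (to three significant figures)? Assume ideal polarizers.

I₁ = I₀ cos²(-30° − 0°) = I₀ cos²(30°) = 0.75 I₀.
I₂ = I₁ cos²(58°) = 0.75 · 0.2808 I₀ = 0.2106 I₀.
That is 21.06% of the incident intensity.

≈ 21.1%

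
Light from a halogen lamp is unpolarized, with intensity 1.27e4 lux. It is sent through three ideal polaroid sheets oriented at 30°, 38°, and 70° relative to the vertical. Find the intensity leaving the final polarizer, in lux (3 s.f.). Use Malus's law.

I ≈ 4480 lux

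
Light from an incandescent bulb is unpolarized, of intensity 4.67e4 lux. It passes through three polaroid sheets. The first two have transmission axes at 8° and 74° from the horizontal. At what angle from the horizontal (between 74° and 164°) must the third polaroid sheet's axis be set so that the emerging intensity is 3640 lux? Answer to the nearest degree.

Unpolarized light through the first polarizer → I₁ = ½ I₀, now polarized at 8°.
I₂ = I₁ cos²(74° − 8°) = 0.5 I₀ · cos²(66°) = 0.08272 I₀.
Target fraction: 3640 / 4.67e4 lux = 0.07794 of I₀.
Need I₃/I₀ = 0.07794, so cos²(θ − 74°) = 0.07794 / 0.08272 = 0.9423.
θ − 74° = arccos(√0.9423) = 13.9°, giving θ ≈ 74 + 13.9 = 87.9°.

θ ≈ 88°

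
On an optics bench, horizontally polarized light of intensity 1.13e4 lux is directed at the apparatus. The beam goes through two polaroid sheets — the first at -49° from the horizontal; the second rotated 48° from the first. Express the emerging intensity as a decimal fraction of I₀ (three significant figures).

I/I₀ ≈ 0.193

I₁ = 1.13e4 lux · cos²(49°) = 4864 lux.
I₂ = I₁ · cos²(48°) = 4864 · 0.4477 = 2178 lux.
Transmitted fraction = 0.1927.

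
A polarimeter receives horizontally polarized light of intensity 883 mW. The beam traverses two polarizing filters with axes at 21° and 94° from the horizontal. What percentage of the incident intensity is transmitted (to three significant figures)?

≈ 7.45%

I₁ = 883 mW · cos²(21°) = 769.6 mW.
I₂ = I₁ · cos²(73°) = 769.6 · 0.08548 = 65.79 mW.
That is 7.45% of the incident intensity.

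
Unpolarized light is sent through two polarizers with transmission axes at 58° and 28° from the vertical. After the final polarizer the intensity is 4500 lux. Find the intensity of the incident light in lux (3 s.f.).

Unpolarized light through the first polarizer → I₁ = ½ I₀, now polarized at 58°.
I₂ = I₁ cos²(28° − 58°) = 0.5 I₀ · cos²(30°) = 0.375 I₀.
So 4500 lux = 0.375 I₀, giving I₀ = 4500/0.375 = 1.2e+04 lux.

I₀ ≈ 1.20e4 lux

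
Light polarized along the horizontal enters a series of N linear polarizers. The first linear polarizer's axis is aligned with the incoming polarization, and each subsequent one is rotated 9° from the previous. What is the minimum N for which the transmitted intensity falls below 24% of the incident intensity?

N = 59

First polarizer is aligned with the polarization: full transmission.
Each further stage multiplies by cos²(9°) = 0.9755.
After N polarizers: T = 0.9755^(N−1). Require T < 0.24 ⇒ N−1 > ln(0.24)/ln(0.9755) = 57.60, so N−1 ≥ 58 and N = 59.
Check: N=59 gives T = 0.2376 < 0.24; N=58 gives T = 0.2436.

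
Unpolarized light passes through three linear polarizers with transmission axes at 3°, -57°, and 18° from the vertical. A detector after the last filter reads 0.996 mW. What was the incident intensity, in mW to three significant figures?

Unpolarized light through the first polarizer → I₁ = ½ I₀, now polarized at 3°.
I₂ = I₁ cos²(-57° − 3°) = 0.5 I₀ · cos²(60°) = 0.125 I₀.
I₃ = I₂ cos²(18° + 57°) = 0.125 I₀ · cos²(75°) = 0.008373 I₀.
So 0.996 mW = 0.008373 I₀, giving I₀ = 0.996/0.008373 = 118.9 mW.

I₀ ≈ 119 mW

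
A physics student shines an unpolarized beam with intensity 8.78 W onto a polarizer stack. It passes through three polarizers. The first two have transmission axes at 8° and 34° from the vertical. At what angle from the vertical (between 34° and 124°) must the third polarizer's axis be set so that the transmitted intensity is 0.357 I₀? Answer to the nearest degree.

θ ≈ 54°

Unpolarized light through the first polarizer → I₁ = ½ I₀, now polarized at 8°.
I₂ = I₁ cos²(34° − 8°) = 0.5 I₀ · cos²(26°) = 0.4039 I₀.
Need I₃/I₀ = 0.357, so cos²(θ − 34°) = 0.357 / 0.4039 = 0.8838.
θ − 34° = arccos(√0.8838) = 19.9°, giving θ ≈ 34 + 19.9 = 53.9°.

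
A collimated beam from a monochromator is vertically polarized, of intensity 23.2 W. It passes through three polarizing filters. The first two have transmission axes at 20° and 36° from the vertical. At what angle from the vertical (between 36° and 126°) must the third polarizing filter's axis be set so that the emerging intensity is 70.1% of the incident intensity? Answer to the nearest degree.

θ ≈ 58°

By Malus's law, I₁ = I₀ cos²(20° − 0°) = I₀ cos²(20°) = 0.883 I₀.
I₂ = I₁ cos²(36° − 20°) = 0.883 I₀ · cos²(16°) = 0.8159 I₀.
Need I₃/I₀ = 0.701, so cos²(θ − 36°) = 0.701 / 0.8159 = 0.8591.
θ − 36° = arccos(√0.8591) = 22.0°, giving θ ≈ 36 + 22.0 = 58.0°.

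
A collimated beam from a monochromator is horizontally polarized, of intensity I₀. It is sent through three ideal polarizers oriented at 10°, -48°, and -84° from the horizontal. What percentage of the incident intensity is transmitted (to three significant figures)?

≈ 17.8%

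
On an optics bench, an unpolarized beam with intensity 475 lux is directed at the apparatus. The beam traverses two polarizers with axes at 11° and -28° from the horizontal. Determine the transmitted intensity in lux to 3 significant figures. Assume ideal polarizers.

I ≈ 143 lux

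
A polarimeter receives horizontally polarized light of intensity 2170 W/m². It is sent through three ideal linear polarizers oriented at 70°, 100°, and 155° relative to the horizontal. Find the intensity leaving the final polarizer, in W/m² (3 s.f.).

I ≈ 62.6 W/m²

I₁ = 2170 W/m² · cos²(70°) = 253.8 W/m².
I₂ = I₁ · cos²(30°) = 253.8 · 0.75 = 190.4 W/m².
I₃ = I₂ · cos²(55°) = 190.4 · 0.329 = 62.63 W/m².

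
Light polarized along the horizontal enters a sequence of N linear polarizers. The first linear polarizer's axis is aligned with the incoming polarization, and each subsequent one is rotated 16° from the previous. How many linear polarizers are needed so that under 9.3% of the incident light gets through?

First polarizer is aligned with the polarization: full transmission.
Each further stage multiplies by cos²(16°) = 0.924.
After N polarizers: T = 0.924^(N−1). Require T < 0.093 ⇒ N−1 > ln(0.093)/ln(0.924) = 30.06, so N−1 ≥ 31 and N = 32.
Check: N=32 gives T = 0.08633 < 0.093; N=31 gives T = 0.09343.

N = 32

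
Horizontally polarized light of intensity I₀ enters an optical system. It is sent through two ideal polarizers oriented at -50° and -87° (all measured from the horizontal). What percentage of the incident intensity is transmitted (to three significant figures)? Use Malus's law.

≈ 26.4%

By Malus's law, I₁ = I₀ cos²(-50° − 0°) = I₀ cos²(50°) = 0.4132 I₀.
I₂ = I₁ cos²(-87° + 50°) = 0.4132 I₀ · cos²(37°) = 0.2635 I₀.
That is 26.35% of the incident intensity.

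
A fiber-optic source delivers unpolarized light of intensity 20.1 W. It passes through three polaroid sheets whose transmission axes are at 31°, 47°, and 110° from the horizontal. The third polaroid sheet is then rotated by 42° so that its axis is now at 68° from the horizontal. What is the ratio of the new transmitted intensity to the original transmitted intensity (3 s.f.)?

Before rotation:
Unpolarized light through the first polarizer → I₁ = ½ I₀, now polarized at 31°.
I₂ = I₁ cos²(47° − 31°) = 0.5 I₀ · cos²(16°) = 0.462 I₀.
I₃ = I₂ cos²(110° − 47°) = 0.462 I₀ · cos²(63°) = 0.09522 I₀.
After rotation:
Unpolarized light through the first polarizer → I₁ = ½ I₀, now polarized at 31°.
I₂ = I₁ cos²(47° − 31°) = 0.5 I₀ · cos²(16°) = 0.462 I₀.
I₃ = I₂ cos²(68° − 47°) = 0.462 I₀ · cos²(21°) = 0.4027 I₀.
Ratio = 0.4027 / 0.09522 = 4.229.

I_new/I_old ≈ 4.23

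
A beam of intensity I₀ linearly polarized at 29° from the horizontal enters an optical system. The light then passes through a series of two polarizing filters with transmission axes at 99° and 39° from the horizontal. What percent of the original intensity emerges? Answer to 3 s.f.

≈ 2.92%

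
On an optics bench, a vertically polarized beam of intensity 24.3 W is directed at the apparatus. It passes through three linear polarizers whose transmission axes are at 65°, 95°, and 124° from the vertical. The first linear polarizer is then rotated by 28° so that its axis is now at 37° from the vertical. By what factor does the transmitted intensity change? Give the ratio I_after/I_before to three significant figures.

Before rotation:
By Malus's law, I₁ = I₀ cos²(65° − 0°) = I₀ cos²(65°) = 0.1786 I₀.
I₂ = I₁ cos²(95° − 65°) = 0.1786 I₀ · cos²(30°) = 0.134 I₀.
I₃ = I₂ cos²(124° − 95°) = 0.134 I₀ · cos²(29°) = 0.1025 I₀.
After rotation:
I₁ = I₀ cos²(37° − 0°) = I₀ cos²(37°) = 0.6378 I₀.
I₂ = I₁ cos²(95° − 37°) = 0.6378 I₀ · cos²(58°) = 0.1791 I₀.
I₃ = I₂ cos²(124° − 95°) = 0.1791 I₀ · cos²(29°) = 0.137 I₀.
Ratio = 0.137 / 0.1025 = 1.337.

I_new/I_old ≈ 1.34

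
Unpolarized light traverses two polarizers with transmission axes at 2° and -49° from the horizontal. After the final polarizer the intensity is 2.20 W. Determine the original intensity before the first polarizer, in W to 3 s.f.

Unpolarized light through the first polarizer → I₁ = ½ I₀, now polarized at 2°.
I₂ = I₁ cos²(-49° − 2°) = 0.5 I₀ · cos²(51°) = 0.198 I₀.
So 2.20 W = 0.198 I₀, giving I₀ = 2.20/0.198 = 11.11 W.

I₀ ≈ 11.1 W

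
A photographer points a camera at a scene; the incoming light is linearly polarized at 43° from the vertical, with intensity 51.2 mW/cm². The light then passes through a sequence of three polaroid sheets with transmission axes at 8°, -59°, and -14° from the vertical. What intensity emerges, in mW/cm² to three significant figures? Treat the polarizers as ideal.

I ≈ 2.62 mW/cm²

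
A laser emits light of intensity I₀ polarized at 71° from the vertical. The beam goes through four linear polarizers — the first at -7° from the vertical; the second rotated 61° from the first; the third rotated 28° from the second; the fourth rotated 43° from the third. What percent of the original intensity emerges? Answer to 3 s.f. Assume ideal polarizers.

≈ 0.424%

I₁ = I₀ cos²(-7° − 71°) = I₀ cos²(78°) = 0.04323 I₀.
I₂ = I₁ cos²(61°) = 0.04323 · 0.235 I₀ = 0.01016 I₀.
I₃ = I₂ cos²(28°) = 0.01016 · 0.7796 I₀ = 0.007921 I₀.
I₄ = I₃ cos²(43°) = 0.007921 · 0.5349 I₀ = 0.004237 I₀.
That is 0.4237% of the incident intensity.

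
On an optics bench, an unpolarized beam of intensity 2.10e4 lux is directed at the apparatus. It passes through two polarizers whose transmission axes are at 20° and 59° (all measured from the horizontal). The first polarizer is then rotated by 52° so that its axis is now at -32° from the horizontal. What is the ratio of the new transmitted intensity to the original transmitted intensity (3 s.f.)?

I_new/I_old ≈ 0.000504

Before rotation:
Unpolarized light through the first polarizer → I₁ = ½ I₀, now polarized at 20°.
I₂ = I₁ cos²(59° − 20°) = 0.5 I₀ · cos²(39°) = 0.302 I₀.
After rotation:
Unpolarized light through the first polarizer → I₁ = ½ I₀, now polarized at -32°.
Angle between axes 1 and 2: 89°. I₂ = 0.5 I₀ · cos²(89°) = 0.0001523 I₀.
Ratio = 0.0001523 / 0.302 = 0.0005043.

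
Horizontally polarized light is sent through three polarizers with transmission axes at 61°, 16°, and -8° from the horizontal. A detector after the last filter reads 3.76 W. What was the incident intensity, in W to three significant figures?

I₁ = I₀ cos²(61° − 0°) = I₀ cos²(61°) = 0.235 I₀.
I₂ = I₁ cos²(16° − 61°) = 0.235 I₀ · cos²(45°) = 0.1175 I₀.
I₃ = I₂ cos²(-8° − 16°) = 0.1175 I₀ · cos²(24°) = 0.09808 I₀.
So 3.76 W = 0.09808 I₀, giving I₀ = 3.76/0.09808 = 38.34 W.

I₀ ≈ 38.3 W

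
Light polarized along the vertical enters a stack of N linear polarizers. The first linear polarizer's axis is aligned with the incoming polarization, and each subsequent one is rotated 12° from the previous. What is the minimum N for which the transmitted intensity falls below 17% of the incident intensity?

First polarizer is aligned with the polarization: full transmission.
Each further stage multiplies by cos²(12°) = 0.9568.
After N polarizers: T = 0.9568^(N−1). Require T < 0.17 ⇒ N−1 > ln(0.17)/ln(0.9568) = 40.10, so N−1 ≥ 41 and N = 42.
Check: N=42 gives T = 0.1634 < 0.17; N=41 gives T = 0.1707.

N = 42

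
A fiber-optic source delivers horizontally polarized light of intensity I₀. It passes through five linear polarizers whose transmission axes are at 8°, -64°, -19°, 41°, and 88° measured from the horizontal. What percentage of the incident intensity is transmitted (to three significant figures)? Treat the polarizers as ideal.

≈ 0.544%

By Malus's law, I₁ = I₀ cos²(8° − 0°) = I₀ cos²(8°) = 0.9806 I₀.
I₂ = I₁ cos²(-64° − 8°) = 0.9806 I₀ · cos²(72°) = 0.09364 I₀.
I₃ = I₂ cos²(-19° + 64°) = 0.09364 I₀ · cos²(45°) = 0.04682 I₀.
I₄ = I₃ cos²(41° + 19°) = 0.04682 I₀ · cos²(60°) = 0.01171 I₀.
I₅ = I₄ cos²(88° − 41°) = 0.01171 I₀ · cos²(47°) = 0.005444 I₀.
That is 0.5444% of the incident intensity.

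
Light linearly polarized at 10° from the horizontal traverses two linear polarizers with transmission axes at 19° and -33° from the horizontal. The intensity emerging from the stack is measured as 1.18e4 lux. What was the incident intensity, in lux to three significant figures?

I₁ = I₀ cos²(19° − 10°) = I₀ cos²(9°) = 0.9755 I₀.
I₂ = I₁ cos²(-33° − 19°) = 0.9755 I₀ · cos²(52°) = 0.3698 I₀.
So 1.18e4 lux = 0.3698 I₀, giving I₀ = 1.18e4/0.3698 = 3.191e+04 lux.

I₀ ≈ 3.19e4 lux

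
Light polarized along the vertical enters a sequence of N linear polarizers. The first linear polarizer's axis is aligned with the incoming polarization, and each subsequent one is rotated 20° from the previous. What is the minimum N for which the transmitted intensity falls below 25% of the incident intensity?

First polarizer is aligned with the polarization: full transmission.
Each further stage multiplies by cos²(20°) = 0.883.
After N polarizers: T = 0.883^(N−1). Require T < 0.25 ⇒ N−1 > ln(0.25)/ln(0.883) = 11.14, so N−1 ≥ 12 and N = 13.
Check: N=13 gives T = 0.2247 < 0.25; N=12 gives T = 0.2545.

N = 13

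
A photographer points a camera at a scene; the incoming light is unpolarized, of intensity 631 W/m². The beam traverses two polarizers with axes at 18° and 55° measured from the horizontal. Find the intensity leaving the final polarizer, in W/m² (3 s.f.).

Unpolarized light through the first polarizer → I₁ = 631 W/m²/2 = 315.5 W/m², polarized at 18°.
I₂ = I₁ · cos²(37°) = 315.5 · 0.6378 = 201.2 W/m².

I ≈ 201 W/m²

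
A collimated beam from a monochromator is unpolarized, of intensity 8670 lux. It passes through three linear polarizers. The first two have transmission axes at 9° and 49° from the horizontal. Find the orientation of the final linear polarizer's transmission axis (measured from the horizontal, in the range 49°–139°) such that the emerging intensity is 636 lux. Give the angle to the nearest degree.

θ ≈ 109°

Unpolarized light through the first polarizer → I₁ = ½ I₀, now polarized at 9°.
I₂ = I₁ cos²(49° − 9°) = 0.5 I₀ · cos²(40°) = 0.2934 I₀.
Target fraction: 636 / 8670 lux = 0.07336 of I₀.
Need I₃/I₀ = 0.07336, so cos²(θ − 49°) = 0.07336 / 0.2934 = 0.25.
θ − 49° = arccos(√0.25) = 60.0°, giving θ ≈ 49 + 60.0 = 109.0°.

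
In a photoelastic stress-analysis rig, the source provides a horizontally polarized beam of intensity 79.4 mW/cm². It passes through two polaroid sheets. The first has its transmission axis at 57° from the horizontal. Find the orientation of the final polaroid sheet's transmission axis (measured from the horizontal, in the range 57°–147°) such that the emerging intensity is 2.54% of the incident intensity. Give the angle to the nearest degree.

I₁ = I₀ cos²(57° − 0°) = I₀ cos²(57°) = 0.2966 I₀.
Need I₂/I₀ = 0.0254, so cos²(θ − 57°) = 0.0254 / 0.2966 = 0.08563.
θ − 57° = arccos(√0.08563) = 73.0°, giving θ ≈ 57 + 73.0 = 130.0°.

θ ≈ 130°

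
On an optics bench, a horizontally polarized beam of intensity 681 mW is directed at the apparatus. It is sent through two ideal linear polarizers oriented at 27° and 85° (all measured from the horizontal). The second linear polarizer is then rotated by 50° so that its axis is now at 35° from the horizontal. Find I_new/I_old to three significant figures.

I_new/I_old ≈ 3.49

Before rotation:
I₁ = I₀ cos²(27° − 0°) = I₀ cos²(27°) = 0.7939 I₀.
I₂ = I₁ cos²(85° − 27°) = 0.7939 I₀ · cos²(58°) = 0.2229 I₀.
After rotation:
I₁ = I₀ cos²(27° − 0°) = I₀ cos²(27°) = 0.7939 I₀.
I₂ = I₁ cos²(35° − 27°) = 0.7939 I₀ · cos²(8°) = 0.7785 I₀.
Ratio = 0.7785 / 0.2229 = 3.492.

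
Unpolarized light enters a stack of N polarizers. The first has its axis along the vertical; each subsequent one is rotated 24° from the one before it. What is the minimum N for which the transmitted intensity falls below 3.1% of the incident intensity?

First polarizer halves the unpolarized light: factor 1/2.
Each further stage multiplies by cos²(24°) = 0.8346.
After N polarizers: T = 0.5·0.8346^(N−1). Require T < 0.031 ⇒ N−1 > ln(0.031/0.5)/ln(0.8346) = 15.38, so N−1 ≥ 16 and N = 17.
Check: N=17 gives T = 0.02769 < 0.031; N=16 gives T = 0.03318.

N = 17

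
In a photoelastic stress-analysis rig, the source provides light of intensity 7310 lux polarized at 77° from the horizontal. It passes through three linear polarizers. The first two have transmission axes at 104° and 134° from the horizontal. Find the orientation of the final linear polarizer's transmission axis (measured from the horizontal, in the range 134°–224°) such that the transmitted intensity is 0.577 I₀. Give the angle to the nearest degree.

θ ≈ 144°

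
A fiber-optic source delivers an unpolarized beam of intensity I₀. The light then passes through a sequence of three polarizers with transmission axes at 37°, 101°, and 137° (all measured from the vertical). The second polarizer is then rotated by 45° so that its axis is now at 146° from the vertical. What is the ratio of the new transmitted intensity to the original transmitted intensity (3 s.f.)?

I_new/I_old ≈ 0.822

Before rotation:
Unpolarized light through the first polarizer → I₁ = ½ I₀, now polarized at 37°.
I₂ = I₁ cos²(101° − 37°) = 0.5 I₀ · cos²(64°) = 0.09608 I₀.
I₃ = I₂ cos²(137° − 101°) = 0.09608 I₀ · cos²(36°) = 0.06289 I₀.
After rotation:
Unpolarized light through the first polarizer → I₁ = ½ I₀, now polarized at 37°.
Angle between axes 1 and 2: 71°. I₂ = 0.5 I₀ · cos²(71°) = 0.053 I₀.
I₃ = I₂ cos²(137° − 146°) = 0.053 I₀ · cos²(9°) = 0.0517 I₀.
Ratio = 0.0517 / 0.06289 = 0.8221.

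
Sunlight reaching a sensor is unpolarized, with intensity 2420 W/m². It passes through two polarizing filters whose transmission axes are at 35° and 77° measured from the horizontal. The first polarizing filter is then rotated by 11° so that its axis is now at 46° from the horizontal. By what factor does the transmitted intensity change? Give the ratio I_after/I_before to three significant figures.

I_new/I_old ≈ 1.33

Before rotation:
Unpolarized light through the first polarizer → I₁ = ½ I₀, now polarized at 35°.
I₂ = I₁ cos²(77° − 35°) = 0.5 I₀ · cos²(42°) = 0.2761 I₀.
After rotation:
Unpolarized light through the first polarizer → I₁ = ½ I₀, now polarized at 46°.
I₂ = I₁ cos²(77° − 46°) = 0.5 I₀ · cos²(31°) = 0.3674 I₀.
Ratio = 0.3674 / 0.2761 = 1.33.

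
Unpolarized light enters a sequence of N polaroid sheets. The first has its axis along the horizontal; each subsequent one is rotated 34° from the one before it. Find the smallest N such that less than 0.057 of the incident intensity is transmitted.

First polarizer halves the unpolarized light: factor 1/2.
Each further stage multiplies by cos²(34°) = 0.6873.
After N polarizers: T = 0.5·0.6873^(N−1). Require T < 0.057 ⇒ N−1 > ln(0.057/0.5)/ln(0.6873) = 5.79, so N−1 ≥ 6 and N = 7.
Check: N=7 gives T = 0.05271 < 0.057; N=6 gives T = 0.07669.

N = 7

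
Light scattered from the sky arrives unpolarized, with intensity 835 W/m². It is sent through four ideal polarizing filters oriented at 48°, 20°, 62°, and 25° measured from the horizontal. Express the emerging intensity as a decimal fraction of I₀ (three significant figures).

Unpolarized light through the first polarizer → I₁ = 835 W/m²/2 = 417.5 W/m², polarized at 48°.
I₂ = I₁ · cos²(28°) = 417.5 · 0.7796 = 325.5 W/m².
I₃ = I₂ · cos²(42°) = 325.5 · 0.5523 = 179.8 W/m².
I₄ = I₃ · cos²(37°) = 179.8 · 0.6378 = 114.6 W/m².
Transmitted fraction = 0.1373.

I/I₀ ≈ 0.137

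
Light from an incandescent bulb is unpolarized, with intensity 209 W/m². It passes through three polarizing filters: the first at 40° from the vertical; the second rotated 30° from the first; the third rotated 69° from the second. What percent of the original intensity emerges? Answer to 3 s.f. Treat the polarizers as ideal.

≈ 4.82%

Unpolarized light through the first polarizer → I₁ = 209 W/m²/2 = 104.5 W/m², polarized at 40°.
I₂ = I₁ · cos²(30°) = 104.5 · 0.75 = 78.38 W/m².
I₃ = I₂ · cos²(69°) = 78.38 · 0.1284 = 10.07 W/m².
That is 4.816% of the incident intensity.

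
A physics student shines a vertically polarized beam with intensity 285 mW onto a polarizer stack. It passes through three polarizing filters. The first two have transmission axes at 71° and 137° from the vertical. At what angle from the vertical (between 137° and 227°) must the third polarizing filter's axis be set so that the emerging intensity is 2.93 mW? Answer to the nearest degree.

I₁ = I₀ cos²(71° − 0°) = I₀ cos²(71°) = 0.106 I₀.
I₂ = I₁ cos²(137° − 71°) = 0.106 I₀ · cos²(66°) = 0.01754 I₀.
Target fraction: 2.93 / 285 mW = 0.01028 of I₀.
Need I₃/I₀ = 0.01028, so cos²(θ − 137°) = 0.01028 / 0.01754 = 0.5863.
θ − 137° = arccos(√0.5863) = 40.0°, giving θ ≈ 137 + 40.0 = 177.0°.

θ ≈ 177°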